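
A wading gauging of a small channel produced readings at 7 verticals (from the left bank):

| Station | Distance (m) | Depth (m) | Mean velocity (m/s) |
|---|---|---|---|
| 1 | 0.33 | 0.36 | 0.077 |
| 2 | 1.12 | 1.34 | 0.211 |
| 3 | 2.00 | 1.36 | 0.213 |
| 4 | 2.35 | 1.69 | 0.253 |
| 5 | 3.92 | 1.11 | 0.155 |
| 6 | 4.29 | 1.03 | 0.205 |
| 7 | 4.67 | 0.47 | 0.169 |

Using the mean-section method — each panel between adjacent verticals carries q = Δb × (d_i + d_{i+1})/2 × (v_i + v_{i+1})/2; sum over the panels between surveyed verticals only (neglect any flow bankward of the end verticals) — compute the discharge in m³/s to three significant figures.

Panel 1-2: Δb = 0.79 m, d̄ = (0.36+1.34)/2 = 0.85, v̄ = (0.077+0.211)/2 = 0.144 → q = 0.79×0.85×0.144 = 0.09670 m³/s
Panel 2-3: Δb = 0.88 m, d̄ = (1.34+1.36)/2 = 1.35, v̄ = (0.211+0.213)/2 = 0.212 → q = 0.88×1.35×0.212 = 0.2519 m³/s
Panel 3-4: Δb = 0.35 m, d̄ = (1.36+1.69)/2 = 1.525, v̄ = (0.213+0.253)/2 = 0.233 → q = 0.35×1.525×0.233 = 0.1244 m³/s
Panel 4-5: Δb = 1.57 m, d̄ = (1.69+1.11)/2 = 1.4, v̄ = (0.253+0.155)/2 = 0.204 → q = 1.57×1.4×0.204 = 0.4484 m³/s
Panel 5-6: Δb = 0.37 m, d̄ = (1.11+1.03)/2 = 1.07, v̄ = (0.155+0.205)/2 = 0.18 → q = 0.37×1.07×0.18 = 0.07126 m³/s
Panel 6-7: Δb = 0.38 m, d̄ = (1.03+0.47)/2 = 0.75, v̄ = (0.205+0.169)/2 = 0.187 → q = 0.38×0.75×0.187 = 0.05330 m³/s
Q = Σ q = 1.046 m³/s

1.05 m³/s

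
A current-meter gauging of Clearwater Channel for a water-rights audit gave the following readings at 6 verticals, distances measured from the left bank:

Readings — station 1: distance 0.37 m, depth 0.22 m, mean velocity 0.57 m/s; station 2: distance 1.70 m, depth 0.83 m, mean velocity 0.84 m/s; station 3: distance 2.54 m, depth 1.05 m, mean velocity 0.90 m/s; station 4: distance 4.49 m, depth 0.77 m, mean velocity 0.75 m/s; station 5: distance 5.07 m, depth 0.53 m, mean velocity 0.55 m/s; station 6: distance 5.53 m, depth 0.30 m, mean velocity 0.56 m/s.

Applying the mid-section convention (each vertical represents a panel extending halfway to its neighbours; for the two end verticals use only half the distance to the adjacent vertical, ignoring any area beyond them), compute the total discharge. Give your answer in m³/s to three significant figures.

w_1 = (1.70 − 0.37)/2 = 0.665 m; q_1 = 0.57 × 0.22 × 0.665 = 0.08339 m³/s
w_2 = (2.54 − 0.37)/2 = 1.085 m; q_2 = 0.84 × 0.83 × 1.085 = 0.7565 m³/s
w_3 = (4.49 − 1.70)/2 = 1.395 m; q_3 = 0.90 × 1.05 × 1.395 = 1.318 m³/s
w_4 = (5.07 − 2.54)/2 = 1.265 m; q_4 = 0.75 × 0.77 × 1.265 = 0.7305 m³/s
w_5 = (5.53 − 4.49)/2 = 0.52 m; q_5 = 0.55 × 0.53 × 0.52 = 0.1516 m³/s
w_6 = (5.53 − 5.07)/2 = 0.23 m; q_6 = 0.56 × 0.30 × 0.23 = 0.03864 m³/s
Q = Σ qᵢ = 3.079 m³/s

3.08 m³/s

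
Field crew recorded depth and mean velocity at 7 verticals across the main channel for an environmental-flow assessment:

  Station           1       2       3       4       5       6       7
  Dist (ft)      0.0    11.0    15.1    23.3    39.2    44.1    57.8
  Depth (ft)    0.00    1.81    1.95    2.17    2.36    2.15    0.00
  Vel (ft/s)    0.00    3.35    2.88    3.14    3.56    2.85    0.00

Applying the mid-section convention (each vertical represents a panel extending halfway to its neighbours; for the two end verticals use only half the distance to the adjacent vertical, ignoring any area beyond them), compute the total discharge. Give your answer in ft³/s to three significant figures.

w_2 = (15.1 − 0.0)/2 = 7.55 ft; q_2 = 3.35 × 1.81 × 7.55 = 45.78 ft³/s
w_3 = (23.3 − 11.0)/2 = 6.15 ft; q_3 = 2.88 × 1.95 × 6.15 = 34.54 ft³/s
w_4 = (39.2 − 15.1)/2 = 12.05 ft; q_4 = 3.14 × 2.17 × 12.05 = 82.11 ft³/s
w_5 = (44.1 − 23.3)/2 = 10.4 ft; q_5 = 3.56 × 2.36 × 10.4 = 87.38 ft³/s
w_6 = (57.8 − 39.2)/2 = 9.3 ft; q_6 = 2.85 × 2.15 × 9.3 = 56.99 ft³/s
Stations 1, 7 contribute zero (depth or velocity is 0).
Q = Σ qᵢ = 306.8 ft³/s

307 ft³/s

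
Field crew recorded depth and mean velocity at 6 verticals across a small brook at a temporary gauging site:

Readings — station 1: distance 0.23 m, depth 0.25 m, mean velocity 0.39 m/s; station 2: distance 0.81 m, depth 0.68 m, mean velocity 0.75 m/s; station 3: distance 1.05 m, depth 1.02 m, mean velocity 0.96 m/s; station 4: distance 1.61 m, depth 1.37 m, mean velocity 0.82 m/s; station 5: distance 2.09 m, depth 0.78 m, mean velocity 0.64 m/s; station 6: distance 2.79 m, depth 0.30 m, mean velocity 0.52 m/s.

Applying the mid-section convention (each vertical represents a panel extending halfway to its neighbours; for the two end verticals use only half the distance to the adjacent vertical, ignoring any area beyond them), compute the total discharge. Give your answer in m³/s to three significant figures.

w_1 = (0.81 − 0.23)/2 = 0.29 m; q_1 = 0.39 × 0.25 × 0.29 = 0.02828 m³/s
w_2 = (1.05 − 0.23)/2 = 0.41 m; q_2 = 0.75 × 0.68 × 0.41 = 0.2091 m³/s
w_3 = (1.61 − 0.81)/2 = 0.4 m; q_3 = 0.96 × 1.02 × 0.4 = 0.3917 m³/s
w_4 = (2.09 − 1.05)/2 = 0.52 m; q_4 = 0.82 × 1.37 × 0.52 = 0.5842 m³/s
w_5 = (2.79 − 1.61)/2 = 0.59 m; q_5 = 0.64 × 0.78 × 0.59 = 0.2945 m³/s
w_6 = (2.79 − 2.09)/2 = 0.35 m; q_6 = 0.52 × 0.30 × 0.35 = 0.05460 m³/s
Q = Σ qᵢ = 1.562 m³/s

1.56 m³/s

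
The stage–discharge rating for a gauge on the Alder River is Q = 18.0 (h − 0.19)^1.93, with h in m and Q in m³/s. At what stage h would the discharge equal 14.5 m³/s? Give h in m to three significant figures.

1.08 m

h − h₀ = (Q/C)^(1/b) = (14.5/18.0)^(1/1.93) = 0.8940 m
h = 0.19 + 0.8940 = 1.084 m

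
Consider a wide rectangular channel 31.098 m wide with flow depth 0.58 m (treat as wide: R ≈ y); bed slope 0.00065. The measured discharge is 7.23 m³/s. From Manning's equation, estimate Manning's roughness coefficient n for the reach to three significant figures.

0.0442

A = b·y = 31.098 × 0.58 = 18.04 m²
Wide channel: R ≈ y = 0.58 m
n = (1/Q)·A·R^(2/3)·S^(1/2) = (1/7.23) × 18.04 × 0.6955 × 0.02550 = 0.04423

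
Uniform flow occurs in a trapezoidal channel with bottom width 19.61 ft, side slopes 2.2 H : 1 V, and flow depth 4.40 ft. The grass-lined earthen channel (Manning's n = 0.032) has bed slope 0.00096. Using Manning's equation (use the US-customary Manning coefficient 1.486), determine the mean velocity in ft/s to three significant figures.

A = (b + z·y)·y = (19.61 + 2.2×4.40)×4.40 = 128.9 ft²
P = b + 2y√(1+z²) = 19.61 + 2×4.40×√(1+2.2²) = 40.88 ft
R = A/P = 128.9/40.88 = 3.153 ft
Q = (1.486/n)·A·R^(2/3)·S^(1/2) = (1.486/0.032) × 128.9 × 3.153^(2/3) × 0.00096^(1/2) = 398.7 ft³/s
V = Q/A = 398.7/128.9 = 3.094 ft/s

3.09 ft/s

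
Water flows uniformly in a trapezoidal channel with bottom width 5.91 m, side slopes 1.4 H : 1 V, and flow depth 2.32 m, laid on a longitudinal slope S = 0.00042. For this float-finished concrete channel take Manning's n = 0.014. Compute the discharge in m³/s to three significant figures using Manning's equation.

A = (b + z·y)·y = (5.91 + 1.4×2.32)×2.32 = 21.25 m²
P = b + 2y√(1+z²) = 5.91 + 2×2.32×√(1+1.4²) = 13.89 m
R = A/P = 21.25/13.89 = 1.529 m
Q = (1/n)·A·R^(2/3)·S^(1/2) = (1/0.014) × 21.25 × 1.529^(2/3) × 0.00042^(1/2) = 41.28 m³/s

41.3 m³/s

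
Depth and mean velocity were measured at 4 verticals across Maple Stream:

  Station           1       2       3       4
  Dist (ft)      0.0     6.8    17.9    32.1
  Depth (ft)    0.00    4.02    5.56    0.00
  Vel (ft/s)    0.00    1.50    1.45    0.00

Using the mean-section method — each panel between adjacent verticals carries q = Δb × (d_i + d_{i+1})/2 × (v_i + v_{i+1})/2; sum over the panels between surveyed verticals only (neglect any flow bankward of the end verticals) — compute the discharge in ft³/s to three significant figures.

Panel 1-2: Δb = 6.8 ft, d̄ = (0.00+4.02)/2 = 2.01, v̄ = (0.00+1.50)/2 = 0.75 → q = 6.8×2.01×0.75 = 10.25 ft³/s
Panel 2-3: Δb = 11.1 ft, d̄ = (4.02+5.56)/2 = 4.79, v̄ = (1.50+1.45)/2 = 1.475 → q = 11.1×4.79×1.475 = 78.42 ft³/s
Panel 3-4: Δb = 14.2 ft, d̄ = (5.56+0.00)/2 = 2.78, v̄ = (1.45+0.00)/2 = 0.725 → q = 14.2×2.78×0.725 = 28.62 ft³/s
Q = Σ q = 117.3 ft³/s

117 ft³/s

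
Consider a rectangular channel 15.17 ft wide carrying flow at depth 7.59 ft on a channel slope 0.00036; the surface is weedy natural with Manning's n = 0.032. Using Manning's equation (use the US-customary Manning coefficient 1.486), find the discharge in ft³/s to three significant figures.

A = b·y = 15.17 × 7.59 = 115.1 ft²
P = b + 2y = 15.17 + 2×7.59 = 30.35 ft
R = A/P = 115.1/30.35 = 3.794 ft
Q = (1.486/n)·A·R^(2/3)·S^(1/2) = (1.486/0.032) × 115.1 × 3.794^(2/3) × 0.00036^(1/2) = 246.8 ft³/s

247 ft³/s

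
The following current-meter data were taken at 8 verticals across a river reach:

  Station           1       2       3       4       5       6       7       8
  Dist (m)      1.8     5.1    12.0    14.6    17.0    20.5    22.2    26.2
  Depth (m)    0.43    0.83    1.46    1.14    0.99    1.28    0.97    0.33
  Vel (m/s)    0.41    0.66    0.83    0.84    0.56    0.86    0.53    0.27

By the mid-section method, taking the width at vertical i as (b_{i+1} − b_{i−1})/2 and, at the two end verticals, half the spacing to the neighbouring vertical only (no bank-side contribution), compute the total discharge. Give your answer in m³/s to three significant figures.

17.4 m³/s

w_1 = (5.1 − 1.8)/2 = 1.65 m; q_1 = 0.41 × 0.43 × 1.65 = 0.2909 m³/s
w_2 = (12.0 − 1.8)/2 = 5.1 m; q_2 = 0.66 × 0.83 × 5.1 = 2.794 m³/s
w_3 = (14.6 − 5.1)/2 = 4.75 m; q_3 = 0.83 × 1.46 × 4.75 = 5.756 m³/s
w_4 = (17.0 − 12.0)/2 = 2.5 m; q_4 = 0.84 × 1.14 × 2.5 = 2.394 m³/s
w_5 = (20.5 − 14.6)/2 = 2.95 m; q_5 = 0.56 × 0.99 × 2.95 = 1.635 m³/s
w_6 = (22.2 − 17.0)/2 = 2.6 m; q_6 = 0.86 × 1.28 × 2.6 = 2.862 m³/s
w_7 = (26.2 − 20.5)/2 = 2.85 m; q_7 = 0.53 × 0.97 × 2.85 = 1.465 m³/s
w_8 = (26.2 − 22.2)/2 = 2 m; q_8 = 0.27 × 0.33 × 2 = 0.1782 m³/s
Q = Σ qᵢ = 17.38 m³/s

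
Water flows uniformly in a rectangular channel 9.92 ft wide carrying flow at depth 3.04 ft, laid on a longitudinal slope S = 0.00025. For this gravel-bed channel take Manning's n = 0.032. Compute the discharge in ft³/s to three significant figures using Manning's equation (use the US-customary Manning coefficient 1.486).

A = b·y = 9.92 × 3.04 = 30.16 ft²
P = b + 2y = 9.92 + 2×3.04 = 16.00 ft
R = A/P = 30.16/16.00 = 1.885 ft
Q = (1.486/n)·A·R^(2/3)·S^(1/2) = (1.486/0.032) × 30.16 × 1.885^(2/3) × 0.00025^(1/2) = 33.79 ft³/s

33.8 ft³/s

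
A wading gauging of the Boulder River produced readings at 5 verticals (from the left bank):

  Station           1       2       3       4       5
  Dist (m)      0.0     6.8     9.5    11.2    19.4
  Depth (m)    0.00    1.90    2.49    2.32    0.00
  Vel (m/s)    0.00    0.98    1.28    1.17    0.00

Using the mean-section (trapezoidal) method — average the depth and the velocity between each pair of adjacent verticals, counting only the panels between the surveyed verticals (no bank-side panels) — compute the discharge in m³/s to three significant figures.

Panel 1-2: Δb = 6.8 m, d̄ = (0.00+1.90)/2 = 0.95, v̄ = (0.00+0.98)/2 = 0.49 → q = 6.8×0.95×0.49 = 3.165 m³/s
Panel 2-3: Δb = 2.7 m, d̄ = (1.90+2.49)/2 = 2.195, v̄ = (0.98+1.28)/2 = 1.13 → q = 2.7×2.195×1.13 = 6.697 m³/s
Panel 3-4: Δb = 1.7 m, d̄ = (2.49+2.32)/2 = 2.405, v̄ = (1.28+1.17)/2 = 1.225 → q = 1.7×2.405×1.225 = 5.008 m³/s
Panel 4-5: Δb = 8.2 m, d̄ = (2.32+0.00)/2 = 1.16, v̄ = (1.17+0.00)/2 = 0.585 → q = 8.2×1.16×0.585 = 5.565 m³/s
Q = Σ q = 20.44 m³/s

20.4 m³/s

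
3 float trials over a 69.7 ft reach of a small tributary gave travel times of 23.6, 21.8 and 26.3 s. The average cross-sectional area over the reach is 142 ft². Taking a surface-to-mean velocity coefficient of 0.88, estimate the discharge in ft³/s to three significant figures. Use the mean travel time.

t̄ = (23.6 + 21.8 + 26.3) / 3 = 23.9 s
v_surface = L / t̄ = 69.7 / 23.9 = 2.916 ft/s
v_mean = 0.88 × 2.916 = 2.566 ft/s
Q = A × v_mean = 142 × 2.566 = 364.4 ft³/s

364 ft³/s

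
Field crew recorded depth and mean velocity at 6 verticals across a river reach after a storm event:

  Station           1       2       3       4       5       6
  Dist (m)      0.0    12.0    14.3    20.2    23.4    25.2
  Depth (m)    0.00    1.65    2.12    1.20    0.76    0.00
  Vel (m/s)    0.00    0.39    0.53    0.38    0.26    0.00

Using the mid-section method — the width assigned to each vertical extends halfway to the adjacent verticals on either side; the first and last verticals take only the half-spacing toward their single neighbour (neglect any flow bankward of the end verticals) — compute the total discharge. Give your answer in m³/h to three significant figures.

42400 m³/h

w_2 = (14.3 − 0.0)/2 = 7.15 m; q_2 = 0.39 × 1.65 × 7.15 = 4.601 m³/s
w_3 = (20.2 − 12.0)/2 = 4.1 m; q_3 = 0.53 × 2.12 × 4.1 = 4.607 m³/s
w_4 = (23.4 − 14.3)/2 = 4.55 m; q_4 = 0.38 × 1.20 × 4.55 = 2.075 m³/s
w_5 = (25.2 − 20.2)/2 = 2.5 m; q_5 = 0.26 × 0.76 × 2.5 = 0.4940 m³/s
Stations 1, 6 contribute zero (depth or velocity is 0).
Q = Σ qᵢ = 11.78 m³/s
= 11.78 × 3600 = 42400 m³/h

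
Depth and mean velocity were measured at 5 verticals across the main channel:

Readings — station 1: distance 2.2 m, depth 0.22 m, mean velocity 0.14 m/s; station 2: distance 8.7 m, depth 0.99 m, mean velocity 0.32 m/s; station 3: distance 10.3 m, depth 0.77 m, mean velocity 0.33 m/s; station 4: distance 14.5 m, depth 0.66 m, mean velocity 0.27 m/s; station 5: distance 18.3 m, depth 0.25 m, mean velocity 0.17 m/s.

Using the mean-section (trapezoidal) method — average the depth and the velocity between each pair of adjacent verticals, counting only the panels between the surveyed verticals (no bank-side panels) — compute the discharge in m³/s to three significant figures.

2.64 m³/s

Panel 1-2: Δb = 6.5 m, d̄ = (0.22+0.99)/2 = 0.605, v̄ = (0.14+0.32)/2 = 0.23 → q = 6.5×0.605×0.23 = 0.9045 m³/s
Panel 2-3: Δb = 1.6 m, d̄ = (0.99+0.77)/2 = 0.88, v̄ = (0.32+0.33)/2 = 0.325 → q = 1.6×0.88×0.325 = 0.4576 m³/s
Panel 3-4: Δb = 4.2 m, d̄ = (0.77+0.66)/2 = 0.715, v̄ = (0.33+0.27)/2 = 0.3 → q = 4.2×0.715×0.3 = 0.9009 m³/s
Panel 4-5: Δb = 3.8 m, d̄ = (0.66+0.25)/2 = 0.455, v̄ = (0.27+0.17)/2 = 0.22 → q = 3.8×0.455×0.22 = 0.3804 m³/s
Q = Σ q = 2.643 m³/s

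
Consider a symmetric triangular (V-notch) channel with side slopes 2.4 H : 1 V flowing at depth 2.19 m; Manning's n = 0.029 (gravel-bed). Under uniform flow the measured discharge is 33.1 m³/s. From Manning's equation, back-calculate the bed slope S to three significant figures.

A = z·y² = 2.4×2.19² = 11.51 m²
P = 2y√(1+z²) = 2×2.19×√(1+2.4²) = 11.39 m
R = A/P = 11.51/11.39 = 1.011 m
S = (Q·n / (1·A·R^(2/3)))² = (33.1×0.029 / (1×11.51×1.007))² = 0.006856

0.00686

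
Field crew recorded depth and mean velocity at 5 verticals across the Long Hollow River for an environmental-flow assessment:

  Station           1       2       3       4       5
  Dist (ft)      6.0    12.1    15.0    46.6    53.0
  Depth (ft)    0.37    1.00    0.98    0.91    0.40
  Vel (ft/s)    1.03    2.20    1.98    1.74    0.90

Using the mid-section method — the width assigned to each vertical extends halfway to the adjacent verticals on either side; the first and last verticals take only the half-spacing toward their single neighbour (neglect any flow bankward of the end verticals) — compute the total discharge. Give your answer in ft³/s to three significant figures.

75.8 ft³/s

w_1 = (12.1 − 6.0)/2 = 3.05 ft; q_1 = 1.03 × 0.37 × 3.05 = 1.162 ft³/s
w_2 = (15.0 − 6.0)/2 = 4.5 ft; q_2 = 2.20 × 1.00 × 4.5 = 9.900 ft³/s
w_3 = (46.6 − 12.1)/2 = 17.25 ft; q_3 = 1.98 × 0.98 × 17.25 = 33.47 ft³/s
w_4 = (53.0 − 15.0)/2 = 19 ft; q_4 = 1.74 × 0.91 × 19 = 30.08 ft³/s
w_5 = (53.0 − 46.6)/2 = 3.2 ft; q_5 = 0.90 × 0.40 × 3.2 = 1.152 ft³/s
Q = Σ qᵢ = 75.77 ft³/s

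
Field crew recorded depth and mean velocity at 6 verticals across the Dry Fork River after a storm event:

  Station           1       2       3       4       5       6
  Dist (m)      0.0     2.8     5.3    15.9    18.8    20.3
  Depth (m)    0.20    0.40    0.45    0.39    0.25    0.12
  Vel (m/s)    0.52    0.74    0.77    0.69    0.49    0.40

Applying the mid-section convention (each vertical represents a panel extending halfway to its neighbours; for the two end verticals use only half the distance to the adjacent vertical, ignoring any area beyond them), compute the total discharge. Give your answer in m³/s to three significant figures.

5.32 m³/s

w_1 = (2.8 − 0.0)/2 = 1.4 m; q_1 = 0.52 × 0.20 × 1.4 = 0.1456 m³/s
w_2 = (5.3 − 0.0)/2 = 2.65 m; q_2 = 0.74 × 0.40 × 2.65 = 0.7844 m³/s
w_3 = (15.9 − 2.8)/2 = 6.55 m; q_3 = 0.77 × 0.45 × 6.55 = 2.270 m³/s
w_4 = (18.8 − 5.3)/2 = 6.75 m; q_4 = 0.69 × 0.39 × 6.75 = 1.816 m³/s
w_5 = (20.3 − 15.9)/2 = 2.2 m; q_5 = 0.49 × 0.25 × 2.2 = 0.2695 m³/s
w_6 = (20.3 − 18.8)/2 = 0.75 m; q_6 = 0.40 × 0.12 × 0.75 = 0.03600 m³/s
Q = Σ qᵢ = 5.322 m³/s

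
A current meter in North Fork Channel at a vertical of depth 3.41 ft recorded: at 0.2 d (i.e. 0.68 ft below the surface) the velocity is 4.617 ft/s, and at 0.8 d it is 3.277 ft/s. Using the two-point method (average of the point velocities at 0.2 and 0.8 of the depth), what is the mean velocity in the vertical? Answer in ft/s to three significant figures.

3.95 ft/s

v̄ = (4.617 + 3.277) / 2 = 3.947 ft/s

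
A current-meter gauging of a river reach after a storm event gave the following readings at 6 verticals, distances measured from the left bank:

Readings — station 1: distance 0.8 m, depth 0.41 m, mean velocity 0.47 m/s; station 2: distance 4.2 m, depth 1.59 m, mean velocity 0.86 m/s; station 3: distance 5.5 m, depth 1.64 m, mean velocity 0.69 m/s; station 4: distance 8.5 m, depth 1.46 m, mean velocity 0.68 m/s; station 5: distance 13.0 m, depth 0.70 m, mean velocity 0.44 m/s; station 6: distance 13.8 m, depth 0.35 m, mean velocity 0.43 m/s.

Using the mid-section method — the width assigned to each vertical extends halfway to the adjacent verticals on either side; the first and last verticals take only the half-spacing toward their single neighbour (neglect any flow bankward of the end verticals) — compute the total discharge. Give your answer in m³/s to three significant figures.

w_1 = (4.2 − 0.8)/2 = 1.7 m; q_1 = 0.47 × 0.41 × 1.7 = 0.3276 m³/s
w_2 = (5.5 − 0.8)/2 = 2.35 m; q_2 = 0.86 × 1.59 × 2.35 = 3.213 m³/s
w_3 = (8.5 − 4.2)/2 = 2.15 m; q_3 = 0.69 × 1.64 × 2.15 = 2.433 m³/s
w_4 = (13.0 − 5.5)/2 = 3.75 m; q_4 = 0.68 × 1.46 × 3.75 = 3.723 m³/s
w_5 = (13.8 − 8.5)/2 = 2.65 m; q_5 = 0.44 × 0.70 × 2.65 = 0.8162 m³/s
w_6 = (13.8 − 13.0)/2 = 0.4 m; q_6 = 0.43 × 0.35 × 0.4 = 0.06020 m³/s
Q = Σ qᵢ = 10.57 m³/s

10.6 m³/s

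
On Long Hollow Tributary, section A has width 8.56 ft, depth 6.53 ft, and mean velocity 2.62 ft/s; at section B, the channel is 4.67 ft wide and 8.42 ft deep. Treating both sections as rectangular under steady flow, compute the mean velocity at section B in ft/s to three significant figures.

Q = A₁V₁ = (8.56×6.53) × 2.62 = 146.4 ft³/s
A₂ = 4.67 × 8.42 = 39.32 ft²
V₂ = Q/A₂ = 146.4/39.32 = 3.724 ft/s

3.72 ft/s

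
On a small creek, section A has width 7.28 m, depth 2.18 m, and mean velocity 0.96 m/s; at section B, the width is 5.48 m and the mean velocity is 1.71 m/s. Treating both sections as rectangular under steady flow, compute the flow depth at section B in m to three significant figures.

Q = A₁V₁ = (7.28×2.18) × 0.96 = 15.24 m³/s
d₂ = Q/(b₂ V₂) = 15.24/(5.48×1.71) = 1.626 m

1.63 m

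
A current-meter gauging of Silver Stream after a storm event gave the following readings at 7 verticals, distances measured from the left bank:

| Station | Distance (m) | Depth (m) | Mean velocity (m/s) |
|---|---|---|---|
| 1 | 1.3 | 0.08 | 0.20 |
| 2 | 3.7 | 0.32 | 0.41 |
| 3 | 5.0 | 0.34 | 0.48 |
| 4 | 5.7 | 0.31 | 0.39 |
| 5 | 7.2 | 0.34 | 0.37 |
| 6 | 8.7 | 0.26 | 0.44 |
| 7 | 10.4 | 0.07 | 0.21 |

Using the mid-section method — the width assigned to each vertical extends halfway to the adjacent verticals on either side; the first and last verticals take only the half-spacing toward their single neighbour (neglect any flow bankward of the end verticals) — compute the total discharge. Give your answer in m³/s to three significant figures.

0.942 m³/s

w_1 = (3.7 − 1.3)/2 = 1.2 m; q_1 = 0.20 × 0.08 × 1.2 = 0.01920 m³/s
w_2 = (5.0 − 1.3)/2 = 1.85 m; q_2 = 0.41 × 0.32 × 1.85 = 0.2427 m³/s
w_3 = (5.7 − 3.7)/2 = 1 m; q_3 = 0.48 × 0.34 × 1 = 0.1632 m³/s
w_4 = (7.2 − 5.0)/2 = 1.1 m; q_4 = 0.39 × 0.31 × 1.1 = 0.1330 m³/s
w_5 = (8.7 − 5.7)/2 = 1.5 m; q_5 = 0.37 × 0.34 × 1.5 = 0.1887 m³/s
w_6 = (10.4 − 7.2)/2 = 1.6 m; q_6 = 0.44 × 0.26 × 1.6 = 0.1830 m³/s
w_7 = (10.4 − 8.7)/2 = 0.85 m; q_7 = 0.21 × 0.07 × 0.85 = 0.01250 m³/s
Q = Σ qᵢ = 0.9423 m³/s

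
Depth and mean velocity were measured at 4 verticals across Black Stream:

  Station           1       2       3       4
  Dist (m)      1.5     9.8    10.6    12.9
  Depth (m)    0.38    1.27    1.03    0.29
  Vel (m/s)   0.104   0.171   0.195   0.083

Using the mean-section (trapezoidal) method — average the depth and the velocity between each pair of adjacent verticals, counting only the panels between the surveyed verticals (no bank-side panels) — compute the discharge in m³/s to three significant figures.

1.32 m³/s

Panel 1-2: Δb = 8.3 m, d̄ = (0.38+1.27)/2 = 0.825, v̄ = (0.104+0.171)/2 = 0.1375 → q = 8.3×0.825×0.1375 = 0.9415 m³/s
Panel 2-3: Δb = 0.8 m, d̄ = (1.27+1.03)/2 = 1.15, v̄ = (0.171+0.195)/2 = 0.183 → q = 0.8×1.15×0.183 = 0.1684 m³/s
Panel 3-4: Δb = 2.3 m, d̄ = (1.03+0.29)/2 = 0.66, v̄ = (0.195+0.083)/2 = 0.139 → q = 2.3×0.66×0.139 = 0.2110 m³/s
Q = Σ q = 1.321 m³/s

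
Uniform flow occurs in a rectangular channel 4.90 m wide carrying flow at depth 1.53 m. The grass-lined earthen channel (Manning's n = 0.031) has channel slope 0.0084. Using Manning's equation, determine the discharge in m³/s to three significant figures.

21.3 m³/s

A = b·y = 4.90 × 1.53 = 7.497 m²
P = b + 2y = 4.90 + 2×1.53 = 7.960 m
R = A/P = 7.497/7.960 = 0.9418 m
Q = (1/n)·A·R^(2/3)·S^(1/2) = (1/0.031) × 7.497 × 0.9418^(2/3) × 0.0084^(1/2) = 21.30 m³/s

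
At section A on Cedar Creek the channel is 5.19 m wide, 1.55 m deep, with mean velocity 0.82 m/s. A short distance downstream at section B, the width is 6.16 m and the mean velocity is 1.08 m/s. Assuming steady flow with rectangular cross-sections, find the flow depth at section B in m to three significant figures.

0.992 m

Q = A₁V₁ = (5.19×1.55) × 0.82 = 6.596 m³/s
d₂ = Q/(b₂ V₂) = 6.596/(6.16×1.08) = 0.9915 m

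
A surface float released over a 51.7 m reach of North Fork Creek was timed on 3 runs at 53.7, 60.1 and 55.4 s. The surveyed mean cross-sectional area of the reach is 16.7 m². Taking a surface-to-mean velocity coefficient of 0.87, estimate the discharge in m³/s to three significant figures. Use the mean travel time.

13.3 m³/s

t̄ = (53.7 + 60.1 + 55.4) / 3 = 56.4 s
v_surface = L / t̄ = 51.7 / 56.4 = 0.9167 m/s
v_mean = 0.87 × 0.9167 = 0.7975 m/s
Q = A × v_mean = 16.7 × 0.7975 = 13.32 m³/s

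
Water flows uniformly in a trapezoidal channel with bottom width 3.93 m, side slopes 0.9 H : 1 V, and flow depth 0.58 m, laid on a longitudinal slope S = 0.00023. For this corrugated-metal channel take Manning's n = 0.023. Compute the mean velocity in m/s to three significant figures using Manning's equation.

0.399 m/s

A = (b + z·y)·y = (3.93 + 0.9×0.58)×0.58 = 2.582 m²
P = b + 2y√(1+z²) = 3.93 + 2×0.58×√(1+0.9²) = 5.491 m
R = A/P = 2.582/5.491 = 0.4703 m
Q = (1/n)·A·R^(2/3)·S^(1/2) = (1/0.023) × 2.582 × 0.4703^(2/3) × 0.00023^(1/2) = 1.030 m³/s
V = Q/A = 1.030/2.582 = 0.3988 m/s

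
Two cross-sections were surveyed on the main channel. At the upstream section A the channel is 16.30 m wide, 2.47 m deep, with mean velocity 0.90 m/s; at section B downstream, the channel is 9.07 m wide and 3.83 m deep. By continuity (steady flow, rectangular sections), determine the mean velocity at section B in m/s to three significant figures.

1.04 m/s

Q = A₁V₁ = (16.30×2.47) × 0.90 = 36.23 m³/s
A₂ = 9.07 × 3.83 = 34.74 m²
V₂ = Q/A₂ = 36.23/34.74 = 1.043 m/s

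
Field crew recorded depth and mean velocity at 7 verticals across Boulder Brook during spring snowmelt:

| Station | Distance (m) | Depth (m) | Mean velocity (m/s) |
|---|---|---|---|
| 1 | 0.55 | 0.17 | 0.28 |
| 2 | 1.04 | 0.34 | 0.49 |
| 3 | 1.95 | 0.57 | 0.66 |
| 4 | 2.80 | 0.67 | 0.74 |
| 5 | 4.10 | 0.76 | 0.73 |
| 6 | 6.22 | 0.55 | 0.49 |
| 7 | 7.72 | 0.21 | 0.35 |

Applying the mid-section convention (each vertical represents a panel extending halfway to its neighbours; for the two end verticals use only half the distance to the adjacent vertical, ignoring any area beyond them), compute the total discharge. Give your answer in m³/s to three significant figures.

2.48 m³/s

w_1 = (1.04 − 0.55)/2 = 0.245 m; q_1 = 0.28 × 0.17 × 0.245 = 0.01166 m³/s
w_2 = (1.95 − 0.55)/2 = 0.7 m; q_2 = 0.49 × 0.34 × 0.7 = 0.1166 m³/s
w_3 = (2.80 − 1.04)/2 = 0.88 m; q_3 = 0.66 × 0.57 × 0.88 = 0.3311 m³/s
w_4 = (4.10 − 1.95)/2 = 1.075 m; q_4 = 0.74 × 0.67 × 1.075 = 0.5330 m³/s
w_5 = (6.22 − 2.80)/2 = 1.71 m; q_5 = 0.73 × 0.76 × 1.71 = 0.9487 m³/s
w_6 = (7.72 − 4.10)/2 = 1.81 m; q_6 = 0.49 × 0.55 × 1.81 = 0.4878 m³/s
w_7 = (7.72 − 6.22)/2 = 0.75 m; q_7 = 0.35 × 0.21 × 0.75 = 0.05513 m³/s
Q = Σ qᵢ = 2.484 m³/s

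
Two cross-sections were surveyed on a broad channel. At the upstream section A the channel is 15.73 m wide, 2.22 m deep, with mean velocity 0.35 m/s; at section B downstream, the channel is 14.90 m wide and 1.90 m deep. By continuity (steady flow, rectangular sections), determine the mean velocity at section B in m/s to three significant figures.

Q = A₁V₁ = (15.73×2.22) × 0.35 = 12.22 m³/s
A₂ = 14.90 × 1.90 = 28.31 m²
V₂ = Q/A₂ = 12.22/28.31 = 0.4317 m/s

0.432 m/s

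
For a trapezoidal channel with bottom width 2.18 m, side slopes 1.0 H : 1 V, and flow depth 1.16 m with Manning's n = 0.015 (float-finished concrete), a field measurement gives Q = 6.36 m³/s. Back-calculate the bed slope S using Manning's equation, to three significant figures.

A = (b + z·y)·y = (2.18 + 1.0×1.16)×1.16 = 3.874 m²
P = b + 2y√(1+z²) = 2.18 + 2×1.16×√(1+1.0²) = 5.461 m
R = A/P = 3.874/5.461 = 0.7095 m
S = (Q·n / (1·A·R^(2/3)))² = (6.36×0.015 / (1×3.874×0.7955))² = 0.0009582

0.000958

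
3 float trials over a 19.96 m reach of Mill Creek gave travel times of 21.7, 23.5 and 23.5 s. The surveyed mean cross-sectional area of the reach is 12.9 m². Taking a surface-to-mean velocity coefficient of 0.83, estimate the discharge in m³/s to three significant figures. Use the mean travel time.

9.33 m³/s

t̄ = (21.7 + 23.5 + 23.5) / 3 = 22.9 s
v_surface = L / t̄ = 19.96 / 22.9 = 0.8716 m/s
v_mean = 0.83 × 0.8716 = 0.7234 m/s
Q = A × v_mean = 12.9 × 0.7234 = 9.332 m³/s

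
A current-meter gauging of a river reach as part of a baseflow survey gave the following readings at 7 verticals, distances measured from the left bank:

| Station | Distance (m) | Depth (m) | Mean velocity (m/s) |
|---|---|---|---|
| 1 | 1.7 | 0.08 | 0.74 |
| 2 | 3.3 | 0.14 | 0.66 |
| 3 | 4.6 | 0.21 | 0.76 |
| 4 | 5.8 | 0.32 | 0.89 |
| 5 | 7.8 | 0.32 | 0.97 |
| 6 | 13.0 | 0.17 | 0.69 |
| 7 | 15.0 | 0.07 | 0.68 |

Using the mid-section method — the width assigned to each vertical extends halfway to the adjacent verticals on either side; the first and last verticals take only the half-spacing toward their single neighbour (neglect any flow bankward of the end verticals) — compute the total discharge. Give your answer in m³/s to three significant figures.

w_1 = (3.3 − 1.7)/2 = 0.8 m; q_1 = 0.74 × 0.08 × 0.8 = 0.04736 m³/s
w_2 = (4.6 − 1.7)/2 = 1.45 m; q_2 = 0.66 × 0.14 × 1.45 = 0.1340 m³/s
w_3 = (5.8 − 3.3)/2 = 1.25 m; q_3 = 0.76 × 0.21 × 1.25 = 0.1995 m³/s
w_4 = (7.8 − 4.6)/2 = 1.6 m; q_4 = 0.89 × 0.32 × 1.6 = 0.4557 m³/s
w_5 = (13.0 − 5.8)/2 = 3.6 m; q_5 = 0.97 × 0.32 × 3.6 = 1.117 m³/s
w_6 = (15.0 − 7.8)/2 = 3.6 m; q_6 = 0.69 × 0.17 × 3.6 = 0.4223 m³/s
w_7 = (15.0 − 13.0)/2 = 1 m; q_7 = 0.68 × 0.07 × 1 = 0.04760 m³/s
Q = Σ qᵢ = 2.424 m³/s

2.42 m³/s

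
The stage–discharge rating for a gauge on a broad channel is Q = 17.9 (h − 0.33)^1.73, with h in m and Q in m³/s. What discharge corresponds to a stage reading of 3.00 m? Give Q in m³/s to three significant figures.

Q = 17.9 × (3.00 − 0.33)^1.73 = 17.9 × 2.67^1.73 = 97.89 m³/s

97.9 m³/s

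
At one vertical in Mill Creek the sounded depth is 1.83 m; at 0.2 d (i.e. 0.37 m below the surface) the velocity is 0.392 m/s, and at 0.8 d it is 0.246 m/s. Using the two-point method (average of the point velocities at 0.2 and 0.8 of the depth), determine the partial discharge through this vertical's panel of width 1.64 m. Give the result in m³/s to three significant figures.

0.957 m³/s

v̄ = (0.392 + 0.246) / 2 = 0.3190 m/s
q = v̄ × d × w = 0.3190 × 1.83 × 1.64 = 0.9574 m³/s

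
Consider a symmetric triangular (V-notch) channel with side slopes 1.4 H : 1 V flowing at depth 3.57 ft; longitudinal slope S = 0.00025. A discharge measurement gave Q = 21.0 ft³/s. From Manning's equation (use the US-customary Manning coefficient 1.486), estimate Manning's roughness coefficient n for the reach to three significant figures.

0.0256

A = z·y² = 1.4×3.57² = 17.84 ft²
P = 2y√(1+z²) = 2×3.57×√(1+1.4²) = 12.28 ft
R = A/P = 17.84/12.28 = 1.453 ft
n = (1.486/Q)·A·R^(2/3)·S^(1/2) = (1.486/21.0) × 17.84 × 1.283 × 0.01581 = 0.02560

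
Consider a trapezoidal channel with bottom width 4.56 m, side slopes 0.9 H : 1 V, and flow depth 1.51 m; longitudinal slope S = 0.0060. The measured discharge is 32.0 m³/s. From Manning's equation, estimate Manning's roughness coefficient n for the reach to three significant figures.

A = (b + z·y)·y = (4.56 + 0.9×1.51)×1.51 = 8.938 m²
P = b + 2y√(1+z²) = 4.56 + 2×1.51×√(1+0.9²) = 8.623 m
R = A/P = 8.938/8.623 = 1.036 m
n = (1/Q)·A·R^(2/3)·S^(1/2) = (1/32.0) × 8.938 × 1.024 × 0.07746 = 0.02216

0.0222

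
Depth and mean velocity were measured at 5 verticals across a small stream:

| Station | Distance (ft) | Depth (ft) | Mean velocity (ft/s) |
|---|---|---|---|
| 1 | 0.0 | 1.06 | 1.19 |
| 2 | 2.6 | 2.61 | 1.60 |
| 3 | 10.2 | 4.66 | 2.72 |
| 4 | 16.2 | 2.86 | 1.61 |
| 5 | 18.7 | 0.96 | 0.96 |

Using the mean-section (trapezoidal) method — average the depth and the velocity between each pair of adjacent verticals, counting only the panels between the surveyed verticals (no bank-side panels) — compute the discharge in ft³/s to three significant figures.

121 ft³/s

Panel 1-2: Δb = 2.6 ft, d̄ = (1.06+2.61)/2 = 1.835, v̄ = (1.19+1.60)/2 = 1.395 → q = 2.6×1.835×1.395 = 6.656 ft³/s
Panel 2-3: Δb = 7.6 ft, d̄ = (2.61+4.66)/2 = 3.635, v̄ = (1.60+2.72)/2 = 2.16 → q = 7.6×3.635×2.16 = 59.67 ft³/s
Panel 3-4: Δb = 6 ft, d̄ = (4.66+2.86)/2 = 3.76, v̄ = (2.72+1.61)/2 = 2.165 → q = 6×3.76×2.165 = 48.84 ft³/s
Panel 4-5: Δb = 2.5 ft, d̄ = (2.86+0.96)/2 = 1.91, v̄ = (1.61+0.96)/2 = 1.285 → q = 2.5×1.91×1.285 = 6.136 ft³/s
Q = Σ q = 121.3 ft³/s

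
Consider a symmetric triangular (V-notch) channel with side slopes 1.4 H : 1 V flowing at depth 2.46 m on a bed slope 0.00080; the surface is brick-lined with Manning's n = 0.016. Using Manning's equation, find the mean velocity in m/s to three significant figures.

A = z·y² = 1.4×2.46² = 8.472 m²
P = 2y√(1+z²) = 2×2.46×√(1+1.4²) = 8.465 m
R = A/P = 8.472/8.465 = 1.001 m
Q = (1/n)·A·R^(2/3)·S^(1/2) = (1/0.016) × 8.472 × 1.001^(2/3) × 0.00080^(1/2) = 14.99 m³/s
V = Q/A = 14.99/8.472 = 1.769 m/s

1.77 m/s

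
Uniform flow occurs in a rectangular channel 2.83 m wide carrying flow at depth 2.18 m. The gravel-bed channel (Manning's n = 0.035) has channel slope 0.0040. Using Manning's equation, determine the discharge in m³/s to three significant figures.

10.1 m³/s

A = b·y = 2.83 × 2.18 = 6.169 m²
P = b + 2y = 2.83 + 2×2.18 = 7.190 m
R = A/P = 6.169/7.190 = 0.8581 m
Q = (1/n)·A·R^(2/3)·S^(1/2) = (1/0.035) × 6.169 × 0.8581^(2/3) × 0.0040^(1/2) = 10.07 m³/s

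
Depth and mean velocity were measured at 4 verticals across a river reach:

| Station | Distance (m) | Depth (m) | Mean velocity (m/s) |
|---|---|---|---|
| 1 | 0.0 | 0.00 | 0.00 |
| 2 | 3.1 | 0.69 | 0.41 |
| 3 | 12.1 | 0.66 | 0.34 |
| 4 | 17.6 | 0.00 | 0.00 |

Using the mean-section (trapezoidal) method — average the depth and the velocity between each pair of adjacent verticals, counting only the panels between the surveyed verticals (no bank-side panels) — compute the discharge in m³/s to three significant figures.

2.81 m³/s

Panel 1-2: Δb = 3.1 m, d̄ = (0.00+0.69)/2 = 0.345, v̄ = (0.00+0.41)/2 = 0.205 → q = 3.1×0.345×0.205 = 0.2192 m³/s
Panel 2-3: Δb = 9 m, d̄ = (0.69+0.66)/2 = 0.675, v̄ = (0.41+0.34)/2 = 0.375 → q = 9×0.675×0.375 = 2.278 m³/s
Panel 3-4: Δb = 5.5 m, d̄ = (0.66+0.00)/2 = 0.33, v̄ = (0.34+0.00)/2 = 0.17 → q = 5.5×0.33×0.17 = 0.3086 m³/s
Q = Σ q = 2.806 m³/s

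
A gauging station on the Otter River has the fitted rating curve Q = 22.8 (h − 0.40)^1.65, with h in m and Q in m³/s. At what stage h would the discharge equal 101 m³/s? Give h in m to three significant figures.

2.86 m

h − h₀ = (Q/C)^(1/b) = (101/22.8)^(1/1.65) = 2.465 m
h = 0.40 + 2.465 = 2.865 m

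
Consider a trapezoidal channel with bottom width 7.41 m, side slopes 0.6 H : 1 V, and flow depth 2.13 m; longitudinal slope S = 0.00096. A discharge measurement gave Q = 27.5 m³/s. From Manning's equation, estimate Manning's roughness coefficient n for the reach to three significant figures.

A = (b + z·y)·y = (7.41 + 0.6×2.13)×2.13 = 18.51 m²
P = b + 2y√(1+z²) = 7.41 + 2×2.13×√(1+0.6²) = 12.38 m
R = A/P = 18.51/12.38 = 1.495 m
n = (1/Q)·A·R^(2/3)·S^(1/2) = (1/27.5) × 18.51 × 1.307 × 0.03098 = 0.02726

0.0273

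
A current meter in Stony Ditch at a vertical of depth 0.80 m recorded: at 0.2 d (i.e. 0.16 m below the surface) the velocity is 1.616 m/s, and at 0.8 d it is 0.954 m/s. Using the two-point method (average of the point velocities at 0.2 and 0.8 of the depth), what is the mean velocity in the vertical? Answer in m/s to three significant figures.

v̄ = (1.616 + 0.954) / 2 = 1.285 m/s

1.29 m/s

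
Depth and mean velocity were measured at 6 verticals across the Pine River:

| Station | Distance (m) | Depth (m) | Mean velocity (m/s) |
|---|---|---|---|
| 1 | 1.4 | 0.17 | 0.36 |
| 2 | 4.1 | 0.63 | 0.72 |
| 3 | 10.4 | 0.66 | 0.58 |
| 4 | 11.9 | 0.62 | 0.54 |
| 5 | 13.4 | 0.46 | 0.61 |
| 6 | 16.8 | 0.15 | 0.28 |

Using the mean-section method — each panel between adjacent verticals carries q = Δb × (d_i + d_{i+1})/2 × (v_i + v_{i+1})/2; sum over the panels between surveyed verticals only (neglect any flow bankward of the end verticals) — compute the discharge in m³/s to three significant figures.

4.69 m³/s

Panel 1-2: Δb = 2.7 m, d̄ = (0.17+0.63)/2 = 0.4, v̄ = (0.36+0.72)/2 = 0.54 → q = 2.7×0.4×0.54 = 0.5832 m³/s
Panel 2-3: Δb = 6.3 m, d̄ = (0.63+0.66)/2 = 0.645, v̄ = (0.72+0.58)/2 = 0.65 → q = 6.3×0.645×0.65 = 2.641 m³/s
Panel 3-4: Δb = 1.5 m, d̄ = (0.66+0.62)/2 = 0.64, v̄ = (0.58+0.54)/2 = 0.56 → q = 1.5×0.64×0.56 = 0.5376 m³/s
Panel 4-5: Δb = 1.5 m, d̄ = (0.62+0.46)/2 = 0.54, v̄ = (0.54+0.61)/2 = 0.575 → q = 1.5×0.54×0.575 = 0.4658 m³/s
Panel 5-6: Δb = 3.4 m, d̄ = (0.46+0.15)/2 = 0.305, v̄ = (0.61+0.28)/2 = 0.445 → q = 3.4×0.305×0.445 = 0.4615 m³/s
Q = Σ q = 4.689 m³/s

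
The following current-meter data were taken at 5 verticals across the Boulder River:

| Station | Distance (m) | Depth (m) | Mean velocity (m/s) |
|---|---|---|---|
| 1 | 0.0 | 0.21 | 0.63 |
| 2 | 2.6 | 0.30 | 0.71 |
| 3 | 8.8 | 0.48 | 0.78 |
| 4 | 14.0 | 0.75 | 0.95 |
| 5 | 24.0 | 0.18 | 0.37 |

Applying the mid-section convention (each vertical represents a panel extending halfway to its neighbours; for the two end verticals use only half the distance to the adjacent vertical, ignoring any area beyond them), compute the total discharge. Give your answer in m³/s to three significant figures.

w_1 = (2.6 − 0.0)/2 = 1.3 m; q_1 = 0.63 × 0.21 × 1.3 = 0.1720 m³/s
w_2 = (8.8 − 0.0)/2 = 4.4 m; q_2 = 0.71 × 0.30 × 4.4 = 0.9372 m³/s
w_3 = (14.0 − 2.6)/2 = 5.7 m; q_3 = 0.78 × 0.48 × 5.7 = 2.134 m³/s
w_4 = (24.0 − 8.8)/2 = 7.6 m; q_4 = 0.95 × 0.75 × 7.6 = 5.415 m³/s
w_5 = (24.0 − 14.0)/2 = 5 m; q_5 = 0.37 × 0.18 × 5 = 0.3330 m³/s
Q = Σ qᵢ = 8.991 m³/s

8.99 m³/s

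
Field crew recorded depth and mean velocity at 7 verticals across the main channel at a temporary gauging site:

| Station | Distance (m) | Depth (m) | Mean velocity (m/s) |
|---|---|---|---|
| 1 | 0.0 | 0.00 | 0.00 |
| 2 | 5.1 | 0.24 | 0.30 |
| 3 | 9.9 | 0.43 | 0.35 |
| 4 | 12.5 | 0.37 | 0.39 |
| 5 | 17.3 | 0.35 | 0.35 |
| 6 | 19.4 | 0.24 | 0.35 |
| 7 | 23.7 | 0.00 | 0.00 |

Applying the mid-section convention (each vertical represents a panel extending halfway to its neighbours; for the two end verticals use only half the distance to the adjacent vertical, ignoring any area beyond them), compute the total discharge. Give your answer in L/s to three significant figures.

2140 L/s

w_2 = (9.9 − 0.0)/2 = 4.95 m; q_2 = 0.30 × 0.24 × 4.95 = 0.3564 m³/s
w_3 = (12.5 − 5.1)/2 = 3.7 m; q_3 = 0.35 × 0.43 × 3.7 = 0.5569 m³/s
w_4 = (17.3 − 9.9)/2 = 3.7 m; q_4 = 0.39 × 0.37 × 3.7 = 0.5339 m³/s
w_5 = (19.4 − 12.5)/2 = 3.45 m; q_5 = 0.35 × 0.35 × 3.45 = 0.4226 m³/s
w_6 = (23.7 − 17.3)/2 = 3.2 m; q_6 = 0.35 × 0.24 × 3.2 = 0.2688 m³/s
Stations 1, 7 contribute zero (depth or velocity is 0).
Q = Σ qᵢ = 2.139 m³/s
= 2.139 × 1000 = 2139 L/s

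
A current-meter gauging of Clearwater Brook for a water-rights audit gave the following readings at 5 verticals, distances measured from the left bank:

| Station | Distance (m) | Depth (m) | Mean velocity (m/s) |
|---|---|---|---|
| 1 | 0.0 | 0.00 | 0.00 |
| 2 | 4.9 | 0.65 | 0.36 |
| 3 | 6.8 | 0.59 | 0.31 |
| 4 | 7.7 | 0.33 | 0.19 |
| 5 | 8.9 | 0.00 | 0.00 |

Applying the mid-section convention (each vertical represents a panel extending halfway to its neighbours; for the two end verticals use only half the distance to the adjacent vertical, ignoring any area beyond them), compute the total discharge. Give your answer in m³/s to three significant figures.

1.12 m³/s

w_2 = (6.8 − 0.0)/2 = 3.4 m; q_2 = 0.36 × 0.65 × 3.4 = 0.7956 m³/s
w_3 = (7.7 − 4.9)/2 = 1.4 m; q_3 = 0.31 × 0.59 × 1.4 = 0.2561 m³/s
w_4 = (8.9 − 6.8)/2 = 1.05 m; q_4 = 0.19 × 0.33 × 1.05 = 0.06584 m³/s
Stations 1, 5 contribute zero (depth or velocity is 0).
Q = Σ qᵢ = 1.117 m³/s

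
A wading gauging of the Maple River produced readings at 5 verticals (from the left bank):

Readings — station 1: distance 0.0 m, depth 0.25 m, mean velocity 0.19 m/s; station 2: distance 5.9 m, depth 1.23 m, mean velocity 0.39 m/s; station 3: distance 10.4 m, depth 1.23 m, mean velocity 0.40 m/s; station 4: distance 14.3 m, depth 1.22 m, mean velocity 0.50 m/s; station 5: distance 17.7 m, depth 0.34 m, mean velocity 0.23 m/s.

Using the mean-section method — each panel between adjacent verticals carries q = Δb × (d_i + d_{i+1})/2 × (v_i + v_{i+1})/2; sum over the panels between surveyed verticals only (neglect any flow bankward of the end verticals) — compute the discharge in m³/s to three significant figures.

Panel 1-2: Δb = 5.9 m, d̄ = (0.25+1.23)/2 = 0.74, v̄ = (0.19+0.39)/2 = 0.29 → q = 5.9×0.74×0.29 = 1.266 m³/s
Panel 2-3: Δb = 4.5 m, d̄ = (1.23+1.23)/2 = 1.23, v̄ = (0.39+0.40)/2 = 0.395 → q = 4.5×1.23×0.395 = 2.186 m³/s
Panel 3-4: Δb = 3.9 m, d̄ = (1.23+1.22)/2 = 1.225, v̄ = (0.40+0.50)/2 = 0.45 → q = 3.9×1.225×0.45 = 2.150 m³/s
Panel 4-5: Δb = 3.4 m, d̄ = (1.22+0.34)/2 = 0.78, v̄ = (0.50+0.23)/2 = 0.365 → q = 3.4×0.78×0.365 = 0.9680 m³/s
Q = Σ q = 6.570 m³/s

6.57 m³/s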